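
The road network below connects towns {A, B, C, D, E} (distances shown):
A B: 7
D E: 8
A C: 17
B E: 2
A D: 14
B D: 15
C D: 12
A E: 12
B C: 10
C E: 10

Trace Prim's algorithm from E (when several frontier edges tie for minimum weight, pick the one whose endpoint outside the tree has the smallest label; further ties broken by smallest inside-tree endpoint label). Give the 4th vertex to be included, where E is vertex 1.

D

Prim, starting at E.
Step 1: cheapest edge leaving the tree is B E (2); add B.
Step 2: cheapest edge leaving the tree is A B (7); add A.
Step 3: cheapest edge leaving the tree is D E (8); add D.
Step 4: cheapest edge leaving the tree is B C (10); add C.
Vertex order: E, B, A, D, C. The 4th vertex is D.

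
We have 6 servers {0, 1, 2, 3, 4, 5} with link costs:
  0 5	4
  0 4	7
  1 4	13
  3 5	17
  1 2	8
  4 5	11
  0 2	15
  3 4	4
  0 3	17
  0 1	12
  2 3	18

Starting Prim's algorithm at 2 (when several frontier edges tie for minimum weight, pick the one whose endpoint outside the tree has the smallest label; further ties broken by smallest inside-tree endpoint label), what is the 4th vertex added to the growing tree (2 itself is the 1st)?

5

Prim, starting at 2.
Step 1: cheapest edge leaving the tree is 1 2 (8); add 1.
Step 2: cheapest edge leaving the tree is 0 1 (12); add 0.
Step 3: cheapest edge leaving the tree is 0 5 (4); add 5.
Step 4: cheapest edge leaving the tree is 0 4 (7); add 4.
Step 5: cheapest edge leaving the tree is 3 4 (4); add 3.
Vertex order: 2, 1, 0, 5, 4, 3. The 4th vertex is 5.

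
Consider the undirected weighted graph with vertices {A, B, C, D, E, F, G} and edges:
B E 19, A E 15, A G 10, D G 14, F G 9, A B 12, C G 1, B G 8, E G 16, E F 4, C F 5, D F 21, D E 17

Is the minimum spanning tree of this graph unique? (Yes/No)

Kruskal's algorithm — process edges by increasing weight (ties by edge label):
C G (1): add — endpoints in different components.
E F (4): add — endpoints in different components.
C F (5): add — endpoints in different components.
B G (8): add — endpoints in different components.
F G (9): skip — F and G already connected.
A G (10): add — endpoints in different components.
A B (12): skip — A and B already connected.
D G (14): add — endpoints in different components.
Every non-tree edge has weight strictly greater than the heaviest edge on the tree path between its endpoints, so the MST is unique.

Yes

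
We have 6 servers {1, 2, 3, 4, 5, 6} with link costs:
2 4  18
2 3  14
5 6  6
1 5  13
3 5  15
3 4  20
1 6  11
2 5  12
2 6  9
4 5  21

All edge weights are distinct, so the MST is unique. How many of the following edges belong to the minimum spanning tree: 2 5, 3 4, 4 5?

0

Kruskal: consider edges lightest-first.
5 6 (6): add — endpoints in different components.
2 6 (9): add — endpoints in different components.
1 6 (11): add — endpoints in different components.
2 5 (12): skip — 2 and 5 already connected.
1 5 (13): skip — 1 and 5 already connected.
2 3 (14): add — endpoints in different components.
3 5 (15): skip — 3 and 5 already connected.
2 4 (18): add — endpoints in different components.
MST edge set: {5 6, 2 6, 1 6, 2 3, 2 4}.
Of the listed edges, {} are in the MST → 0.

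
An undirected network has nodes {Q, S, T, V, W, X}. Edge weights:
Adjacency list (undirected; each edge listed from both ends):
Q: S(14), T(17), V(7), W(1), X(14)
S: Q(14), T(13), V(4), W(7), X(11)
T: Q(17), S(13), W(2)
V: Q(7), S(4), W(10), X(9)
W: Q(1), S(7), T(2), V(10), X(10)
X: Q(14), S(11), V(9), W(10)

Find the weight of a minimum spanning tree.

Prim, starting at Q.
Step 1: frontier [Q W 1, Q V 7, Q S 14, Q X 14, Q T 17] → take Q W (1); add W.
Step 2: frontier [Q V 7, Q S 14, Q X 14, Q T 17, T W 2, S W 7, V W 10, W X 10] → take T W (2); add T.
Step 3: frontier [Q V 7, Q S 14, Q X 14, S T 13, S W 7, V W 10, W X 10] → take S W (7); add S.
Step 4: frontier [Q V 7, Q X 14, S V 4, S X 11, V W 10, W X 10] → take S V (4); add V.
Step 5: frontier [Q X 14, S X 11, V X 9, W X 10] → take V X (9); add X.
MST edges: Q W, T W, S W, S V, V X; total weight 1+2+7+4+9 = 23.

23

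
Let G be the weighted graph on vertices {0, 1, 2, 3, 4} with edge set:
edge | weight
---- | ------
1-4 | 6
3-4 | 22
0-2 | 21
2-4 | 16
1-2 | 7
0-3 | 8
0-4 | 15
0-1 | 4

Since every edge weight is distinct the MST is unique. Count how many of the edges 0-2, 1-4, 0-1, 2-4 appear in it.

2

Sort edges by weight, then run Kruskal:
0-1 (4): add — endpoints in different components.
1-4 (6): add — endpoints in different components.
1-2 (7): add — endpoints in different components.
0-3 (8): add — endpoints in different components.
MST edge set: {0-1, 1-4, 1-2, 0-3}.
Of the listed edges, {1-4, 0-1} are in the MST → 2.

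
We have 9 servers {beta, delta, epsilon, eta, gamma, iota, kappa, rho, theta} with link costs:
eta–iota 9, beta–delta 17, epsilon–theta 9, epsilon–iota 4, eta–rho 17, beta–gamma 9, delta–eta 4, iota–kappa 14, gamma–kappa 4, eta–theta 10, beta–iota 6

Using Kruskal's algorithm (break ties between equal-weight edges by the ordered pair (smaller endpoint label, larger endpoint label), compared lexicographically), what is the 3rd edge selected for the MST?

Kruskal: consider edges lightest-first.
delta–eta (4): add — endpoints in different components.
epsilon–iota (4): add — endpoints in different components.
gamma–kappa (4): add — endpoints in different components.
beta–iota (6): add — endpoints in different components.
beta–gamma (9): add — endpoints in different components.
epsilon–theta (9): add — endpoints in different components.
eta–iota (9): add — endpoints in different components.
eta–theta (10): skip — theta and eta already connected.
iota–kappa (14): skip — iota and kappa already connected.
beta–delta (17): skip — beta and delta already connected.
eta–rho (17): add — endpoints in different components.
The 3rd edge added is gamma–kappa.

gamma-kappa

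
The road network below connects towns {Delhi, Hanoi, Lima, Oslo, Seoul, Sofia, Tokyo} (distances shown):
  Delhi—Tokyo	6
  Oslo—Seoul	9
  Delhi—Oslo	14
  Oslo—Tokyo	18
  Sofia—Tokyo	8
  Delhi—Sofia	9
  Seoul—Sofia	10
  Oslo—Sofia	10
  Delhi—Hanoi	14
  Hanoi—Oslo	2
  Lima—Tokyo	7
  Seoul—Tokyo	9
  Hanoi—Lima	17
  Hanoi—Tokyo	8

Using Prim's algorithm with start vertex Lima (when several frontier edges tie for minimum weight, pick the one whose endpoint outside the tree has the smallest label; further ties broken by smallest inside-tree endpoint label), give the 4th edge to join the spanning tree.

Prim's algorithm from Lima:
Step 1: frontier [Lima—Tokyo 7, Hanoi—Lima 17] → take Lima—Tokyo (7); add Tokyo.
Step 2: frontier [Hanoi—Lima 17, Delhi—Tokyo 6, Hanoi—Tokyo 8, Sofia—Tokyo 8, Seoul—Tokyo 9, Oslo—Tokyo 18] → take Delhi—Tokyo (6); add Delhi.
Step 3: frontier [Delhi—Sofia 9, Delhi—Hanoi 14, Delhi—Oslo 14, Hanoi—Lima 17, Hanoi—Tokyo 8, Sofia—Tokyo 8, Seoul—Tokyo 9, Oslo—Tokyo 18] → take Hanoi—Tokyo (8); add Hanoi.
Step 4: frontier [Delhi—Sofia 9, Delhi—Oslo 14, Hanoi—Oslo 2, Sofia—Tokyo 8, Seoul—Tokyo 9, Oslo—Tokyo 18] → take Hanoi—Oslo (2); add Oslo.
Step 5: frontier [Delhi—Sofia 9, Oslo—Seoul 9, Oslo—Sofia 10, Sofia—Tokyo 8, Seoul—Tokyo 9] → take Sofia—Tokyo (8); add Sofia.
Step 6: frontier [Oslo—Seoul 9, Seoul—Sofia 10, Seoul—Tokyo 9] → take Oslo—Seoul (9); add Seoul.
The 4th edge added is Hanoi—Oslo.

Hanoi-Oslo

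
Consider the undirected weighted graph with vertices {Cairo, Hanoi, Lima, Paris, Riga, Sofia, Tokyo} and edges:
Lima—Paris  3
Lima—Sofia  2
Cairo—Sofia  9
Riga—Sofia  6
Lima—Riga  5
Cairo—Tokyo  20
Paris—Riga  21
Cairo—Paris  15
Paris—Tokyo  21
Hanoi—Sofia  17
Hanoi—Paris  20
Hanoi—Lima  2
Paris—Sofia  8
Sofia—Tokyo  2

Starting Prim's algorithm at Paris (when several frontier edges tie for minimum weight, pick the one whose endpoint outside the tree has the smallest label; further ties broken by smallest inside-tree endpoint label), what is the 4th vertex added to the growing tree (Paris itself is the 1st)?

Grow the tree from Paris using Prim:
Step 1: cheapest edge leaving the tree is Lima—Paris (3); add Lima.
Step 2: cheapest edge leaving the tree is Hanoi—Lima (2); add Hanoi.
Step 3: cheapest edge leaving the tree is Lima—Sofia (2); add Sofia.
Step 4: cheapest edge leaving the tree is Sofia—Tokyo (2); add Tokyo.
Step 5: cheapest edge leaving the tree is Lima—Riga (5); add Riga.
Step 6: cheapest edge leaving the tree is Cairo—Sofia (9); add Cairo.
Vertex order: Paris, Lima, Hanoi, Sofia, Tokyo, Riga, Cairo. The 4th vertex is Sofia.

Sofia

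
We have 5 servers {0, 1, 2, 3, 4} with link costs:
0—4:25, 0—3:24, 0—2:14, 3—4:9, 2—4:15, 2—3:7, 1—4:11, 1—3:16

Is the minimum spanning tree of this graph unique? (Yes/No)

Yes

Kruskal's algorithm — process edges by increasing weight (ties by edge label):
2—3 (7): add. Components now {0} {1} {2,3} {4}
3—4 (9): add. Components now {0} {1} {2,3,4}
1—4 (11): add. Components now {0} {1,2,3,4}
0—2 (14): add. Components now {0,1,2,3,4}
Every non-tree edge has weight strictly greater than the heaviest edge on the tree path between its endpoints, so the MST is unique.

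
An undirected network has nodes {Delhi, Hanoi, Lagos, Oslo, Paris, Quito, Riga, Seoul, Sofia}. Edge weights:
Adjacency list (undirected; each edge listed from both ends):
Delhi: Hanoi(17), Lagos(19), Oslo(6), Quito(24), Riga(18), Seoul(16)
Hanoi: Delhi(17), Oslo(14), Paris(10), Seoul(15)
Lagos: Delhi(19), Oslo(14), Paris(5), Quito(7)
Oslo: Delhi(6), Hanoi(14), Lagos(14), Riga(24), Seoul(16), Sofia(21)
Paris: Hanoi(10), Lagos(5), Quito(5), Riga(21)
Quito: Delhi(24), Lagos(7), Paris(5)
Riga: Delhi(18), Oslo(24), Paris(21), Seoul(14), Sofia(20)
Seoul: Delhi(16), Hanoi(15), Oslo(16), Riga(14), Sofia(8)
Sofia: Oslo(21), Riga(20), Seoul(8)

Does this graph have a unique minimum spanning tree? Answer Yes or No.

Kruskal: consider edges lightest-first.
Lagos Paris (5): add — endpoints in different components.
Paris Quito (5): add — endpoints in different components.
Delhi Oslo (6): add — endpoints in different components.
Lagos Quito (7): skip — Quito and Lagos already connected.
Seoul Sofia (8): add — endpoints in different components.
Hanoi Paris (10): add — endpoints in different components.
Hanoi Oslo (14): add — endpoints in different components.
Lagos Oslo (14): skip — Oslo and Lagos already connected.
Riga Seoul (14): add — endpoints in different components.
Hanoi Seoul (15): add — endpoints in different components.
Non-tree edge Lagos Oslo has weight 14, equal to the heaviest edge on its tree cycle — swapping gives another MST of the same weight. Not unique.

No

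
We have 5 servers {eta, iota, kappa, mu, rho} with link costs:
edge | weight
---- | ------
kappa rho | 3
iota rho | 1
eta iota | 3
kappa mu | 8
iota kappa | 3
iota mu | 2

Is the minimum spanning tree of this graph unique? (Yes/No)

Sort edges by weight, then run Kruskal:
iota rho (1): add. Components now {iota,rho} {mu} {eta} {kappa}
iota mu (2): add. Components now {iota,mu,rho} {eta} {kappa}
eta iota (3): add. Components now {eta,iota,mu,rho} {kappa}
iota kappa (3): add. Components now {eta,iota,kappa,mu,rho}
Non-tree edge kappa rho has weight 3, equal to the heaviest edge on its tree cycle — swapping gives another MST of the same weight. Not unique.

No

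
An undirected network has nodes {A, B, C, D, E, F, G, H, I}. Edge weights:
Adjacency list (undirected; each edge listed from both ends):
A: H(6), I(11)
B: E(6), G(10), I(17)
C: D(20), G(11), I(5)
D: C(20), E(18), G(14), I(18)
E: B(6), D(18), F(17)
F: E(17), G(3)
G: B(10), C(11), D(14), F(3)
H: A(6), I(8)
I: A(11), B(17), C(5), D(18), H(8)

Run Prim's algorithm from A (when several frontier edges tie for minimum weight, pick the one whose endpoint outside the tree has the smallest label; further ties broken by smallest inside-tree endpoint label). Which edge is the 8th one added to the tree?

D-G

Prim's algorithm from A:
Step 1: cheapest edge leaving the tree is A—H (6); add H.
Step 2: cheapest edge leaving the tree is H—I (8); add I.
Step 3: cheapest edge leaving the tree is C—I (5); add C.
Step 4: cheapest edge leaving the tree is C—G (11); add G.
Step 5: cheapest edge leaving the tree is F—G (3); add F.
Step 6: cheapest edge leaving the tree is B—G (10); add B.
Step 7: cheapest edge leaving the tree is B—E (6); add E.
Step 8: cheapest edge leaving the tree is D—G (14); add D.
The 8th edge added is D—G.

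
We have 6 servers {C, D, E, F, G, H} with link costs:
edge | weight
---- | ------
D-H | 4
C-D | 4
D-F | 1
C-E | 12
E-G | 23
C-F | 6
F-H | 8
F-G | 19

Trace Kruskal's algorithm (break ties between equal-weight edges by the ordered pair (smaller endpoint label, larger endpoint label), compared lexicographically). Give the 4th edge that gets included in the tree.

Kruskal: consider edges lightest-first.
D-F (1): add. Components now {C} {D,F} {E} {G} {H}
C-D (4): add. Components now {C,D,F} {E} {G} {H}
D-H (4): add. Components now {C,D,F,H} {E} {G}
C-F (6): skip — C and F already connected.
F-H (8): skip — F and H already connected.
C-E (12): add. Components now {C,D,E,F,H} {G}
F-G (19): add. Components now {C,D,E,F,G,H}
The 4th edge added is C-E.

C-E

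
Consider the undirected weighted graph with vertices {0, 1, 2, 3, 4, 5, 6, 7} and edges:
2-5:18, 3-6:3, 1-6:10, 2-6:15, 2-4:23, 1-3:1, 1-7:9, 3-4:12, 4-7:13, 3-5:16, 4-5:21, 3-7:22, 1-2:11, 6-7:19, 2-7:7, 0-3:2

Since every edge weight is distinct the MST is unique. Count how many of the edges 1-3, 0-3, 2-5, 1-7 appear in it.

Sort edges by weight, then run Kruskal:
1-3 (1): add — endpoints in different components.
0-3 (2): add — endpoints in different components.
3-6 (3): add — endpoints in different components.
2-7 (7): add — endpoints in different components.
1-7 (9): add — endpoints in different components.
1-6 (10): skip — 1 and 6 already connected.
1-2 (11): skip — 1 and 2 already connected.
3-4 (12): add — endpoints in different components.
4-7 (13): skip — 4 and 7 already connected.
2-6 (15): skip — 2 and 6 already connected.
3-5 (16): add — endpoints in different components.
MST edge set: {1-3, 0-3, 3-6, 2-7, 1-7, 3-4, 3-5}.
Of the listed edges, {1-3, 0-3, 1-7} are in the MST → 3.

3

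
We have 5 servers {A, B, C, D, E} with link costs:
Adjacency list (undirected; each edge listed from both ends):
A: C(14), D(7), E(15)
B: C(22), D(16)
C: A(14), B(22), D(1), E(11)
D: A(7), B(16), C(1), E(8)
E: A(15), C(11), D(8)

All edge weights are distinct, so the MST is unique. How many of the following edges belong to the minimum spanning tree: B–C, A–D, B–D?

2

Kruskal: consider edges lightest-first.
C–D (1): add. Components now {A} {B} {C,D} {E}
A–D (7): add. Components now {A,C,D} {B} {E}
D–E (8): add. Components now {A,C,D,E} {B}
C–E (11): skip — C and E already connected.
A–C (14): skip — A and C already connected.
A–E (15): skip — A and E already connected.
B–D (16): add. Components now {A,B,C,D,E}
MST edge set: {C–D, A–D, D–E, B–D}.
Of the listed edges, {A–D, B–D} are in the MST → 2.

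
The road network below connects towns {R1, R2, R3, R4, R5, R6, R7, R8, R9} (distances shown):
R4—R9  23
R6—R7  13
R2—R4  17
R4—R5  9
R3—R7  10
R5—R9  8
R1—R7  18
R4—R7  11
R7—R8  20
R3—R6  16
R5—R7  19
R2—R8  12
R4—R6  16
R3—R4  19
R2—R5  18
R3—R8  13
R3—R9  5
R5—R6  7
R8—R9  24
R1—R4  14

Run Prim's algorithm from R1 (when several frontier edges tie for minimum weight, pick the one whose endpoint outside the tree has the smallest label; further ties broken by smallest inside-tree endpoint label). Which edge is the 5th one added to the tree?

Grow the tree from R1 using Prim:
Step 1: cheapest edge leaving the tree is R1—R4 (14); add R4.
Step 2: cheapest edge leaving the tree is R4—R5 (9); add R5.
Step 3: cheapest edge leaving the tree is R5—R6 (7); add R6.
Step 4: cheapest edge leaving the tree is R5—R9 (8); add R9.
Step 5: cheapest edge leaving the tree is R3—R9 (5); add R3.
Step 6: cheapest edge leaving the tree is R3—R7 (10); add R7.
Step 7: cheapest edge leaving the tree is R3—R8 (13); add R8.
Step 8: cheapest edge leaving the tree is R2—R8 (12); add R2.
The 5th edge added is R3—R9.

R3-R9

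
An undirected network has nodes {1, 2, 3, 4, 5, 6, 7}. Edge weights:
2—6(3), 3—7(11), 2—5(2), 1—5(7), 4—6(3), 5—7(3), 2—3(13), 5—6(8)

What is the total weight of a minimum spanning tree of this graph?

29

Kruskal: consider edges lightest-first.
2—5 (2): add — endpoints in different components.
2—6 (3): add — endpoints in different components.
4—6 (3): add — endpoints in different components.
5—7 (3): add — endpoints in different components.
1—5 (7): add — endpoints in different components.
5—6 (8): skip — 5 and 6 already connected.
3—7 (11): add — endpoints in different components.
MST edges: 2—5, 2—6, 4—6, 5—7, 1—5, 3—7; total weight 2+3+3+3+7+11 = 29.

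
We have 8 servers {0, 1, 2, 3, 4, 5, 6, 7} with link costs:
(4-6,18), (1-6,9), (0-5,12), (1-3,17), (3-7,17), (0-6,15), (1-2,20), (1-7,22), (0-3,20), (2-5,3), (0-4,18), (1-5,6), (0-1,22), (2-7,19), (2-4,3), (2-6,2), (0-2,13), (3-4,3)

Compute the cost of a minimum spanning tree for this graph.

46

Grow the tree from 1 using Prim:
Step 1: cheapest edge leaving the tree is 1-5 (6); add 5.
Step 2: cheapest edge leaving the tree is 2-5 (3); add 2.
Step 3: cheapest edge leaving the tree is 2-6 (2); add 6.
Step 4: cheapest edge leaving the tree is 2-4 (3); add 4.
Step 5: cheapest edge leaving the tree is 3-4 (3); add 3.
Step 6: cheapest edge leaving the tree is 0-5 (12); add 0.
Step 7: cheapest edge leaving the tree is 3-7 (17); add 7.
MST edges: 1-5, 2-5, 2-6, 2-4, 3-4, 0-5, 3-7; total weight 6+3+2+3+3+12+17 = 46.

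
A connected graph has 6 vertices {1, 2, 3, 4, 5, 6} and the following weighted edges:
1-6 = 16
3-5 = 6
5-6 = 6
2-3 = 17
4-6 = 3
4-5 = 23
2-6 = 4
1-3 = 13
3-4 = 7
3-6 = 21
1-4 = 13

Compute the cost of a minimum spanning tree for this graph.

Sort edges by weight, then run Kruskal:
4-6 (3): add. Components now {1} {2} {3} {4,6} {5}
2-6 (4): add. Components now {1} {2,4,6} {3} {5}
3-5 (6): add. Components now {1} {2,4,6} {3,5}
5-6 (6): add. Components now {1} {2,3,4,5,6}
3-4 (7): skip — 3 and 4 already connected.
1-3 (13): add. Components now {1,2,3,4,5,6}
MST edges: 4-6, 2-6, 3-5, 5-6, 1-3; total weight 3+4+6+6+13 = 32.

32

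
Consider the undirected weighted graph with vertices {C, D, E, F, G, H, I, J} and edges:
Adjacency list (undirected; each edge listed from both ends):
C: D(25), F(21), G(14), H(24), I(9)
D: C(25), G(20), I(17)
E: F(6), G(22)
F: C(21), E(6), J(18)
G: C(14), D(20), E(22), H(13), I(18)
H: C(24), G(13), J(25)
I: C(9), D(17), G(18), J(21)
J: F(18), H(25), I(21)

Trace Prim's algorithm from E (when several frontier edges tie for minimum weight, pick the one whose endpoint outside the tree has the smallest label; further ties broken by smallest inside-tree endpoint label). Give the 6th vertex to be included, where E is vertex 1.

G

Prim, starting at E.
Step 1: frontier [E—F 6, E—G 22] → take E—F (6); add F.
Step 2: frontier [E—G 22, F—J 18, C—F 21] → take F—J (18); add J.
Step 3: frontier [E—G 22, C—F 21, I—J 21, H—J 25] → take C—F (21); add C.
Step 4: frontier [C—I 9, C—G 14, C—H 24, C—D 25, E—G 22, I—J 21, H—J 25] → take C—I (9); add I.
Step 5: frontier [C—G 14, C—H 24, C—D 25, E—G 22, D—I 17, G—I 18, H—J 25] → take C—G (14); add G.
Step 6: frontier [C—H 24, C—D 25, G—H 13, D—G 20, D—I 17, H—J 25] → take G—H (13); add H.
Step 7: frontier [C—D 25, D—G 20, D—I 17] → take D—I (17); add D.
Vertex order: E, F, J, C, I, G, H, D. The 6th vertex is G.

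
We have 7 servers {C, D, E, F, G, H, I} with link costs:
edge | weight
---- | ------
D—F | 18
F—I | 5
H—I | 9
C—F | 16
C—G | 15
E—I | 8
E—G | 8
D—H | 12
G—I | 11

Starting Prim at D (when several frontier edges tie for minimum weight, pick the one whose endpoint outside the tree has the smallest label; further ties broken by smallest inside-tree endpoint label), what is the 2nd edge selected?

Prim, starting at D.
Step 1: frontier [D—H 12, D—F 18] → take D—H (12); add H.
Step 2: frontier [D—F 18, H—I 9] → take H—I (9); add I.
Step 3: frontier [D—F 18, F—I 5, E—I 8, G—I 11] → take F—I (5); add F.
Step 4: frontier [C—F 16, E—I 8, G—I 11] → take E—I (8); add E.
Step 5: frontier [E—G 8, C—F 16, G—I 11] → take E—G (8); add G.
Step 6: frontier [C—F 16, C—G 15] → take C—G (15); add C.
The 2nd edge added is H—I.

H-I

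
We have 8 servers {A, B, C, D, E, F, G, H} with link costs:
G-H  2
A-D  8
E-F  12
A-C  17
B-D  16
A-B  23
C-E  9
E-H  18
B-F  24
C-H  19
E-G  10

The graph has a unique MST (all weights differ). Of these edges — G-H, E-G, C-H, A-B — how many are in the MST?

2

Sort edges by weight, then run Kruskal:
G-H (2): add — endpoints in different components.
A-D (8): add — endpoints in different components.
C-E (9): add — endpoints in different components.
E-G (10): add — endpoints in different components.
E-F (12): add — endpoints in different components.
B-D (16): add — endpoints in different components.
A-C (17): add — endpoints in different components.
MST edge set: {G-H, A-D, C-E, E-G, E-F, B-D, A-C}.
Of the listed edges, {G-H, E-G} are in the MST → 2.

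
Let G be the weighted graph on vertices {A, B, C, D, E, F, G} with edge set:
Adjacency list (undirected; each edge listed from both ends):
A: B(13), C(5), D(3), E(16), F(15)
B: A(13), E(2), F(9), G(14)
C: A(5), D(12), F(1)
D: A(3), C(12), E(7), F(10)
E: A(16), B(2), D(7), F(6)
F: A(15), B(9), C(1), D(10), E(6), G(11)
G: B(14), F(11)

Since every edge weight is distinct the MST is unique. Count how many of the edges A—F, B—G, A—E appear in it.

Kruskal: consider edges lightest-first.
C—F (1): add. Components now {A} {B} {C,F} {D} {E} {G}
B—E (2): add. Components now {A} {B,E} {C,F} {D} {G}
A—D (3): add. Components now {A,D} {B,E} {C,F} {G}
A—C (5): add. Components now {A,C,D,F} {B,E} {G}
E—F (6): add. Components now {A,B,C,D,E,F} {G}
D—E (7): skip — D and E already connected.
B—F (9): skip — B and F already connected.
D—F (10): skip — D and F already connected.
F—G (11): add. Components now {A,B,C,D,E,F,G}
MST edge set: {C—F, B—E, A—D, A—C, E—F, F—G}.
Of the listed edges, {} are in the MST → 0.

0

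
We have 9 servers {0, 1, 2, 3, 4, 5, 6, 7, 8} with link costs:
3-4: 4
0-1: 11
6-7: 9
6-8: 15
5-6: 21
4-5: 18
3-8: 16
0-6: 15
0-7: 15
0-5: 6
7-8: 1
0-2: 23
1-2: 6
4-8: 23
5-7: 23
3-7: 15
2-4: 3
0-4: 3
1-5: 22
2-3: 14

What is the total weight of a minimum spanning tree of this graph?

Grow the tree from 5 using Prim:
Step 1: cheapest edge leaving the tree is 0-5 (6); add 0.
Step 2: cheapest edge leaving the tree is 0-4 (3); add 4.
Step 3: cheapest edge leaving the tree is 2-4 (3); add 2.
Step 4: cheapest edge leaving the tree is 3-4 (4); add 3.
Step 5: cheapest edge leaving the tree is 1-2 (6); add 1.
Step 6: cheapest edge leaving the tree is 0-6 (15); add 6.
Step 7: cheapest edge leaving the tree is 6-7 (9); add 7.
Step 8: cheapest edge leaving the tree is 7-8 (1); add 8.
MST edges: 0-5, 0-4, 2-4, 3-4, 1-2, 0-6, 6-7, 7-8; total weight 6+3+3+4+6+15+9+1 = 47.

47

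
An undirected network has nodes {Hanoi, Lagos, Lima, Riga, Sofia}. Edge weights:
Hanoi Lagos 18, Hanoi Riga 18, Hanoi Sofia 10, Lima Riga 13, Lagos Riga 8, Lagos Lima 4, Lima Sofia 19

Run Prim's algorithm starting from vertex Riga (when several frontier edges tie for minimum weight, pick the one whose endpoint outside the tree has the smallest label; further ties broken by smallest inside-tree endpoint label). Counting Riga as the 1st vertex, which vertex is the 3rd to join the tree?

Lima

Grow the tree from Riga using Prim:
Step 1: frontier [Lagos Riga 8, Lima Riga 13, Hanoi Riga 18] → take Lagos Riga (8); add Lagos.
Step 2: frontier [Lagos Lima 4, Hanoi Lagos 18, Lima Riga 13, Hanoi Riga 18] → take Lagos Lima (4); add Lima.
Step 3: frontier [Hanoi Lagos 18, Lima Sofia 19, Hanoi Riga 18] → take Hanoi Lagos (18); add Hanoi.
Step 4: frontier [Hanoi Sofia 10, Lima Sofia 19] → take Hanoi Sofia (10); add Sofia.
Vertex order: Riga, Lagos, Lima, Hanoi, Sofia. The 3rd vertex is Lima.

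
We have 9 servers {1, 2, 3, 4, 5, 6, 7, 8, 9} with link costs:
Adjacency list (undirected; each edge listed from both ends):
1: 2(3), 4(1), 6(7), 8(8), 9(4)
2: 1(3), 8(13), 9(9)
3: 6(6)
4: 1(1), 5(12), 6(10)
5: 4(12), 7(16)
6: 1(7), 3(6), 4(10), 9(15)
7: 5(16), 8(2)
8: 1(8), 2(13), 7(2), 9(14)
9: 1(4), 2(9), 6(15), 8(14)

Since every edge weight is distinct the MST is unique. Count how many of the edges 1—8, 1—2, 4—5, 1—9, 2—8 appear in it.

4

Kruskal's algorithm — process edges by increasing weight (ties by edge label):
1—4 (1): add — endpoints in different components.
7—8 (2): add — endpoints in different components.
1—2 (3): add — endpoints in different components.
1—9 (4): add — endpoints in different components.
3—6 (6): add — endpoints in different components.
1—6 (7): add — endpoints in different components.
1—8 (8): add — endpoints in different components.
2—9 (9): skip — 2 and 9 already connected.
4—6 (10): skip — 4 and 6 already connected.
4—5 (12): add — endpoints in different components.
MST edge set: {1—4, 7—8, 1—2, 1—9, 3—6, 1—6, 1—8, 4—5}.
Of the listed edges, {1—8, 1—2, 4—5, 1—9} are in the MST → 4.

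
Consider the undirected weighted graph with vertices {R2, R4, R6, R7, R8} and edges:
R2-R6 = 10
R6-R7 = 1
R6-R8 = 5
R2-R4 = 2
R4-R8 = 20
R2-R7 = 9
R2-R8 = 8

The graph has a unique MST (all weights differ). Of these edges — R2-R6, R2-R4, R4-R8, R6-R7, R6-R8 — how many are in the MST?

3

Kruskal's algorithm — process edges by increasing weight (ties by edge label):
R6-R7 (1): add. Components now {R2} {R4} {R8} {R6,R7}
R2-R4 (2): add. Components now {R2,R4} {R8} {R6,R7}
R6-R8 (5): add. Components now {R2,R4} {R6,R7,R8}
R2-R8 (8): add. Components now {R2,R4,R6,R7,R8}
MST edge set: {R6-R7, R2-R4, R6-R8, R2-R8}.
Of the listed edges, {R2-R4, R6-R7, R6-R8} are in the MST → 3.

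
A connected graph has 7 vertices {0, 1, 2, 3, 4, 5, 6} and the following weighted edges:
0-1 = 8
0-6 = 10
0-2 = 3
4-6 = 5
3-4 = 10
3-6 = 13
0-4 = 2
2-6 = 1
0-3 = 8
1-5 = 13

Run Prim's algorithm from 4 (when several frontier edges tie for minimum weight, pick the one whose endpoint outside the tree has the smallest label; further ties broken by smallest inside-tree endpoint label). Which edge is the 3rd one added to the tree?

2-6

Grow the tree from 4 using Prim:
Step 1: frontier [0-4 2, 4-6 5, 3-4 10] → take 0-4 (2); add 0.
Step 2: frontier [0-2 3, 0-1 8, 0-3 8, 0-6 10, 4-6 5, 3-4 10] → take 0-2 (3); add 2.
Step 3: frontier [0-1 8, 0-3 8, 0-6 10, 2-6 1, 4-6 5, 3-4 10] → take 2-6 (1); add 6.
Step 4: frontier [0-1 8, 0-3 8, 3-4 10, 3-6 13] → take 0-1 (8); add 1.
Step 5: frontier [0-3 8, 1-5 13, 3-4 10, 3-6 13] → take 0-3 (8); add 3.
Step 6: frontier [1-5 13] → take 1-5 (13); add 5.
The 3rd edge added is 2-6.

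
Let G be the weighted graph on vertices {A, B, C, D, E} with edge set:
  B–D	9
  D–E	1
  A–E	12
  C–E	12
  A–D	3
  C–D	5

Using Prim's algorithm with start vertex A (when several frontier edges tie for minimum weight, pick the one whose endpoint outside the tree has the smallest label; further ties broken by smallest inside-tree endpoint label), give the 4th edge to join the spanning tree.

Prim, starting at A.
Step 1: cheapest edge leaving the tree is A–D (3); add D.
Step 2: cheapest edge leaving the tree is D–E (1); add E.
Step 3: cheapest edge leaving the tree is C–D (5); add C.
Step 4: cheapest edge leaving the tree is B–D (9); add B.
The 4th edge added is B–D.

B-D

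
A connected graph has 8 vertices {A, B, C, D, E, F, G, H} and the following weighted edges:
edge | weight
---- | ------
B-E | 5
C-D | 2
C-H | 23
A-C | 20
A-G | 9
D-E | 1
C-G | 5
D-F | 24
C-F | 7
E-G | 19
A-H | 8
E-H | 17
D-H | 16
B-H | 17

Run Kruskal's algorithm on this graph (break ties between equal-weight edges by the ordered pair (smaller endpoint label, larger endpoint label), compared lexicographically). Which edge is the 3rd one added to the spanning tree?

B-E

Sort edges by weight, then run Kruskal:
D-E (1): add — endpoints in different components.
C-D (2): add — endpoints in different components.
B-E (5): add — endpoints in different components.
C-G (5): add — endpoints in different components.
C-F (7): add — endpoints in different components.
A-H (8): add — endpoints in different components.
A-G (9): add — endpoints in different components.
The 3rd edge added is B-E.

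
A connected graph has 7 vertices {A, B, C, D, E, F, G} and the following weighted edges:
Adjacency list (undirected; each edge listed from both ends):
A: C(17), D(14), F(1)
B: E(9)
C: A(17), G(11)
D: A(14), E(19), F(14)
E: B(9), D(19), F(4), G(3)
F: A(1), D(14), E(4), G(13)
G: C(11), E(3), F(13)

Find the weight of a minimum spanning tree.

42

Grow the tree from D using Prim:
Step 1: frontier [A-D 14, D-F 14, D-E 19] → take A-D (14); add A.
Step 2: frontier [A-F 1, A-C 17, D-F 14, D-E 19] → take A-F (1); add F.
Step 3: frontier [A-C 17, D-E 19, E-F 4, F-G 13] → take E-F (4); add E.
Step 4: frontier [A-C 17, E-G 3, B-E 9, F-G 13] → take E-G (3); add G.
Step 5: frontier [A-C 17, B-E 9, C-G 11] → take B-E (9); add B.
Step 6: frontier [A-C 17, C-G 11] → take C-G (11); add C.
MST edges: A-D, A-F, E-F, E-G, B-E, C-G; total weight 14+1+4+3+9+11 = 42.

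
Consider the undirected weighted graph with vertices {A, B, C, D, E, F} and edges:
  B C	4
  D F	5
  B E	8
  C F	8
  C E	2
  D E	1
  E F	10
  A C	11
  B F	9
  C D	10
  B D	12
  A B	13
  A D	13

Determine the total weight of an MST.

23

Prim's algorithm from F:
Step 1: frontier [D F 5, C F 8, B F 9, E F 10] → take D F (5); add D.
Step 2: frontier [D E 1, C D 10, B D 12, A D 13, C F 8, B F 9, E F 10] → take D E (1); add E.
Step 3: frontier [C D 10, B D 12, A D 13, C E 2, B E 8, C F 8, B F 9] → take C E (2); add C.
Step 4: frontier [B C 4, A C 11, B D 12, A D 13, B E 8, B F 9] → take B C (4); add B.
Step 5: frontier [A B 13, A C 11, A D 13] → take A C (11); add A.
MST edges: D F, D E, C E, B C, A C; total weight 5+1+2+4+11 = 23.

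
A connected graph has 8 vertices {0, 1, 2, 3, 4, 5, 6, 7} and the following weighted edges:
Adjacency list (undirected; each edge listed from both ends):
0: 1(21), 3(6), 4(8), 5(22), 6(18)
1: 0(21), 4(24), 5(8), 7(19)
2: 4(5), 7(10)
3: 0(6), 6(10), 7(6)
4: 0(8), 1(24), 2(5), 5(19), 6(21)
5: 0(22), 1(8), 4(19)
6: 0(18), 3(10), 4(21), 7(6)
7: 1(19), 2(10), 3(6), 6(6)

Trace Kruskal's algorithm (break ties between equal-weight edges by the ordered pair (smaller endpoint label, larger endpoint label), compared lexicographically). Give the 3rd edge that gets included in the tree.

3-7

Kruskal's algorithm — process edges by increasing weight (ties by edge label):
2—4 (5): add — endpoints in different components.
0—3 (6): add — endpoints in different components.
3—7 (6): add — endpoints in different components.
6—7 (6): add — endpoints in different components.
0—4 (8): add — endpoints in different components.
1—5 (8): add — endpoints in different components.
2—7 (10): skip — 2 and 7 already connected.
3—6 (10): skip — 3 and 6 already connected.
0—6 (18): skip — 0 and 6 already connected.
1—7 (19): add — endpoints in different components.
The 3rd edge added is 3—7.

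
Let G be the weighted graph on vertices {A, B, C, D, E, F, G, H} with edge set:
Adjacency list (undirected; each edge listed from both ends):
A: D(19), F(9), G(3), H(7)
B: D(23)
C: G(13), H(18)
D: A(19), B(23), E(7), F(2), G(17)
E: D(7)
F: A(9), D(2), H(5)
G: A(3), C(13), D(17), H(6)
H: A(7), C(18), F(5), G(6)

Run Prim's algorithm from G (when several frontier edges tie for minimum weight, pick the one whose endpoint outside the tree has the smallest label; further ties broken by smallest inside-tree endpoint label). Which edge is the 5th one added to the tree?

D-E

Prim's algorithm from G:
Step 1: cheapest edge leaving the tree is A–G (3); add A.
Step 2: cheapest edge leaving the tree is G–H (6); add H.
Step 3: cheapest edge leaving the tree is F–H (5); add F.
Step 4: cheapest edge leaving the tree is D–F (2); add D.
Step 5: cheapest edge leaving the tree is D–E (7); add E.
Step 6: cheapest edge leaving the tree is C–G (13); add C.
Step 7: cheapest edge leaving the tree is B–D (23); add B.
The 5th edge added is D–E.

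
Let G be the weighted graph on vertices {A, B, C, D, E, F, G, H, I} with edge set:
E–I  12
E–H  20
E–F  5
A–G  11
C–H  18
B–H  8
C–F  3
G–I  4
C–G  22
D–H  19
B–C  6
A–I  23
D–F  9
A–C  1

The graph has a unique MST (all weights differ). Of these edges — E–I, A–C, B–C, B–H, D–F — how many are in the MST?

4

Kruskal: consider edges lightest-first.
A–C (1): add — endpoints in different components.
C–F (3): add — endpoints in different components.
G–I (4): add — endpoints in different components.
E–F (5): add — endpoints in different components.
B–C (6): add — endpoints in different components.
B–H (8): add — endpoints in different components.
D–F (9): add — endpoints in different components.
A–G (11): add — endpoints in different components.
MST edge set: {A–C, C–F, G–I, E–F, B–C, B–H, D–F, A–G}.
Of the listed edges, {A–C, B–C, B–H, D–F} are in the MST → 4.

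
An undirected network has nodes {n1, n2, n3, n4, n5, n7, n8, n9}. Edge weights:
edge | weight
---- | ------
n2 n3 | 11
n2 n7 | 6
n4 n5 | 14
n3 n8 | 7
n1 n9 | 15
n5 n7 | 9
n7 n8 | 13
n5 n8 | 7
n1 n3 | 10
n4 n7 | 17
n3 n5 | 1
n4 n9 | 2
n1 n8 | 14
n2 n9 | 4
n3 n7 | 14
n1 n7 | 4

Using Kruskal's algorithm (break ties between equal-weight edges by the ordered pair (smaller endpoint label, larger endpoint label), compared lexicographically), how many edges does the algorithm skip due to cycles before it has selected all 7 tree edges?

Sort edges by weight, then run Kruskal:
n3 n5 (1): add — endpoints in different components.
n4 n9 (2): add — endpoints in different components.
n1 n7 (4): add — endpoints in different components.
n2 n9 (4): add — endpoints in different components.
n2 n7 (6): add — endpoints in different components.
n3 n8 (7): add — endpoints in different components.
n5 n8 (7): skip — n5 and n8 already connected.
n5 n7 (9): add — endpoints in different components.
Edges rejected before the tree was complete: 1.

1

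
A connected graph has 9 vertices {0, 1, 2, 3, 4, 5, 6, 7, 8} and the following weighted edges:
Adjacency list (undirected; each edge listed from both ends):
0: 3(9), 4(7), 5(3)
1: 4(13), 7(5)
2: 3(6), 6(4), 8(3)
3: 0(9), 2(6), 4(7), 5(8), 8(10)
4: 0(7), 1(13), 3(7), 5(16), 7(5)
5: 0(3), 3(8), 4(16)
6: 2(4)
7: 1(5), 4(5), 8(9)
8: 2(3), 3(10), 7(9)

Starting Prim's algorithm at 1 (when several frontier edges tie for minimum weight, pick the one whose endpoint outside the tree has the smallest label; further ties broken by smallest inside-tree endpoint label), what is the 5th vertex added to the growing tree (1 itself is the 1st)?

Prim, starting at 1.
Step 1: cheapest edge leaving the tree is 1—7 (5); add 7.
Step 2: cheapest edge leaving the tree is 4—7 (5); add 4.
Step 3: cheapest edge leaving the tree is 0—4 (7); add 0.
Step 4: cheapest edge leaving the tree is 0—5 (3); add 5.
Step 5: cheapest edge leaving the tree is 3—4 (7); add 3.
Step 6: cheapest edge leaving the tree is 2—3 (6); add 2.
Step 7: cheapest edge leaving the tree is 2—8 (3); add 8.
Step 8: cheapest edge leaving the tree is 2—6 (4); add 6.
Vertex order: 1, 7, 4, 0, 5, 3, 2, 8, 6. The 5th vertex is 5.

5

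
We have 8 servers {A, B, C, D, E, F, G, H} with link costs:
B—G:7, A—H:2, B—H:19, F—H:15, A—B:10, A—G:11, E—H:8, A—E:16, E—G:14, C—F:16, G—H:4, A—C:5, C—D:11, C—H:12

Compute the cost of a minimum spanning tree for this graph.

Prim, starting at A.
Step 1: cheapest edge leaving the tree is A—H (2); add H.
Step 2: cheapest edge leaving the tree is G—H (4); add G.
Step 3: cheapest edge leaving the tree is A—C (5); add C.
Step 4: cheapest edge leaving the tree is B—G (7); add B.
Step 5: cheapest edge leaving the tree is E—H (8); add E.
Step 6: cheapest edge leaving the tree is C—D (11); add D.
Step 7: cheapest edge leaving the tree is F—H (15); add F.
MST edges: A—H, G—H, A—C, B—G, E—H, C—D, F—H; total weight 2+4+5+7+8+11+15 = 52.

52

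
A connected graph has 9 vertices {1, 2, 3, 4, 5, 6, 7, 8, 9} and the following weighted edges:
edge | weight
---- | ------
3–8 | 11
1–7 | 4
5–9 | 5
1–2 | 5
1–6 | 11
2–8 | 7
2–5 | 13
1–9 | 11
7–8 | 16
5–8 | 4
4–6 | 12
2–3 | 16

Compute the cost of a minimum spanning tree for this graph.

Prim's algorithm from 3:
Step 1: frontier [3–8 11, 2–3 16] → take 3–8 (11); add 8.
Step 2: frontier [2–3 16, 5–8 4, 2–8 7, 7–8 16] → take 5–8 (4); add 5.
Step 3: frontier [2–3 16, 5–9 5, 2–5 13, 2–8 7, 7–8 16] → take 5–9 (5); add 9.
Step 4: frontier [2–3 16, 2–5 13, 2–8 7, 7–8 16, 1–9 11] → take 2–8 (7); add 2.
Step 5: frontier [1–2 5, 7–8 16, 1–9 11] → take 1–2 (5); add 1.
Step 6: frontier [1–7 4, 1–6 11, 7–8 16] → take 1–7 (4); add 7.
Step 7: frontier [1–6 11] → take 1–6 (11); add 6.
Step 8: frontier [4–6 12] → take 4–6 (12); add 4.
MST edges: 3–8, 5–8, 5–9, 2–8, 1–2, 1–7, 1–6, 4–6; total weight 11+4+5+7+5+4+11+12 = 59.

59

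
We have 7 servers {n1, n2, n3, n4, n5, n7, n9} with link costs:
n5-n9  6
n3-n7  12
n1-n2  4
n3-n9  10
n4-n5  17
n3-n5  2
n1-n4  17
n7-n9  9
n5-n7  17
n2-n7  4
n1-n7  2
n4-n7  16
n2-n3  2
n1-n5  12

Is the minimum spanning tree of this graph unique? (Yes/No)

No

Kruskal's algorithm — process edges by increasing weight (ties by edge label):
n1-n7 (2): add — endpoints in different components.
n2-n3 (2): add — endpoints in different components.
n3-n5 (2): add — endpoints in different components.
n1-n2 (4): add — endpoints in different components.
n2-n7 (4): skip — n7 and n2 already connected.
n5-n9 (6): add — endpoints in different components.
n7-n9 (9): skip — n9 and n7 already connected.
n3-n9 (10): skip — n9 and n3 already connected.
n1-n5 (12): skip — n5 and n1 already connected.
n3-n7 (12): skip — n7 and n3 already connected.
n4-n7 (16): add — endpoints in different components.
Non-tree edge n2-n7 has weight 4, equal to the heaviest edge on its tree cycle — swapping gives another MST of the same weight. Not unique.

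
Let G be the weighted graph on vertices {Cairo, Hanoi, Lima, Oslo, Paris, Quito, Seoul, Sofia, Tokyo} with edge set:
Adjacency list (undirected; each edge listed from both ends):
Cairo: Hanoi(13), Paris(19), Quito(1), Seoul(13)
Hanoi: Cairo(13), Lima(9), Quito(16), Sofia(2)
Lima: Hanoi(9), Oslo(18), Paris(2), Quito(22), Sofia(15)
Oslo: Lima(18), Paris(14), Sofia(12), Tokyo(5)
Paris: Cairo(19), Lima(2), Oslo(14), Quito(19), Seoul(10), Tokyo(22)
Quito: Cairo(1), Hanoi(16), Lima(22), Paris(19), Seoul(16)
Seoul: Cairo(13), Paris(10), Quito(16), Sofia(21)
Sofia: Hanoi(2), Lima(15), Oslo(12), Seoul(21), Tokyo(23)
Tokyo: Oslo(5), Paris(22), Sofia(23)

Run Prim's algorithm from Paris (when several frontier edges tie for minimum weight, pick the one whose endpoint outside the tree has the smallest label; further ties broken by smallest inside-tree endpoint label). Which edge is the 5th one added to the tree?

Prim, starting at Paris.
Step 1: cheapest edge leaving the tree is Lima—Paris (2); add Lima.
Step 2: cheapest edge leaving the tree is Hanoi—Lima (9); add Hanoi.
Step 3: cheapest edge leaving the tree is Hanoi—Sofia (2); add Sofia.
Step 4: cheapest edge leaving the tree is Paris—Seoul (10); add Seoul.
Step 5: cheapest edge leaving the tree is Oslo—Sofia (12); add Oslo.
Step 6: cheapest edge leaving the tree is Oslo—Tokyo (5); add Tokyo.
Step 7: cheapest edge leaving the tree is Cairo—Hanoi (13); add Cairo.
Step 8: cheapest edge leaving the tree is Cairo—Quito (1); add Quito.
The 5th edge added is Oslo—Sofia.

Oslo-Sofia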